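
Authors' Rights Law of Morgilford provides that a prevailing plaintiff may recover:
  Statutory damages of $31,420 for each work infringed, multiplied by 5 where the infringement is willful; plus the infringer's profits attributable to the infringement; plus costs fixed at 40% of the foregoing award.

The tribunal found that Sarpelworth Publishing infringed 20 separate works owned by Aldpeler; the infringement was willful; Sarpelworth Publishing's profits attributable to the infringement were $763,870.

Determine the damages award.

$5,468,218

Statutory damages: 20 × $31,420 = $628,400
Multiplied by 5: 5 × $628,400 = $3,142,000
Combined award: $3,142,000 + $763,870 = $3,905,870
Costs: 40% of $3,905,870 = $1,562,348
Award plus costs: $3,905,870 + $1,562,348 = $5,468,218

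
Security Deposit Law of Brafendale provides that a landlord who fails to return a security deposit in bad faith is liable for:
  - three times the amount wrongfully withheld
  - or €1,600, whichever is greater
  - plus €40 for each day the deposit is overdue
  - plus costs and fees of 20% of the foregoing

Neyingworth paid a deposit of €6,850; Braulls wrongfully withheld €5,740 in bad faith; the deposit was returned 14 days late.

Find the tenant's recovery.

Trebled: 3 × €5,740 = €17,220
Minimum €1,600: €17,220 meets the minimum, no increase.
Late-return penalty: 14 × €40 = €560
Damages plus late penalty: €17,220 + €560 = €17,780
Costs and fees: 20% of €17,780 = €3,556
Total recovery: €17,780 + €3,556 = €21,336

€21,336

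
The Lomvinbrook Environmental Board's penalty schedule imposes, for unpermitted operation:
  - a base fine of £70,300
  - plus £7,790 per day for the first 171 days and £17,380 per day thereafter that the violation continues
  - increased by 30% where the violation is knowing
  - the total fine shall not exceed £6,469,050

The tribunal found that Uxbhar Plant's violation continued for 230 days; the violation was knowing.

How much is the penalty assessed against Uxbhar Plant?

First 171 days: 171 × £7,790 = £1,332,090
Remaining days: (230 − 171) × £17,380 = £1,025,420
Per-day component: £1,332,090 + £1,025,420 = £2,357,510
Base plus per-day: £70,300 + £2,357,510 = £2,427,810
Enhancement: 30% of £2,427,810 = £728,343
Enhanced fine: £2,427,810 + £728,343 = £3,156,153
Cap at £6,469,050: £3,156,153 is within the cap, no reduction.

Civil penalty: £3,156,153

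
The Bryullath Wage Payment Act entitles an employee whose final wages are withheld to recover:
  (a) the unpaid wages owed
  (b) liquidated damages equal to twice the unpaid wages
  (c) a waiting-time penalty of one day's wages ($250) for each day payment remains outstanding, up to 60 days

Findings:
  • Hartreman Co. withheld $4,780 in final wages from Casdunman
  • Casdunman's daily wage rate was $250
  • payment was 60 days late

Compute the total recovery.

Doubled: 2 × $4,780 = $9,560
Penalty days: min(60, 60) = 60
Waiting-time penalty: 60 × $250 = $15,000
Total award: $4,780 + $9,560 + $15,000 = $29,340

$29,340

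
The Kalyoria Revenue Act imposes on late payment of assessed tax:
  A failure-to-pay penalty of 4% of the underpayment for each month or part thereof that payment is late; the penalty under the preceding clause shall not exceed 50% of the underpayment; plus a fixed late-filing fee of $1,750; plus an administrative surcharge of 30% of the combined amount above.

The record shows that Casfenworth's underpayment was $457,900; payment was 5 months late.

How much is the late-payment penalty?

Accrued rate: 4% × 5 = 20%, capped at 50% → 20%
Failure-to-pay penalty: 20% of $457,900 = $91,580
Penalty before surcharge: $91,580 + $1,750 = $93,330
Administrative surcharge: 30% of $93,330 = $27,999
Total penalty: $93,330 + $27,999 = $121,329

$121,329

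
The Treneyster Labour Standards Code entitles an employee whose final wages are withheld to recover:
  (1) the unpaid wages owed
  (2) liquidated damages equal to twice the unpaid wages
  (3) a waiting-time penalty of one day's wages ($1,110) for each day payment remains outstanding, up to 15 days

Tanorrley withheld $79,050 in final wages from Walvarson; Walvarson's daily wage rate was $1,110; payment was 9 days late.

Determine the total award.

Doubled: 2 × $79,050 = $158,100
Penalty days: min(9, 15) = 9
Waiting-time penalty: 9 × $1,110 = $9,990
Total award: $79,050 + $158,100 + $9,990 = $247,140

$247,140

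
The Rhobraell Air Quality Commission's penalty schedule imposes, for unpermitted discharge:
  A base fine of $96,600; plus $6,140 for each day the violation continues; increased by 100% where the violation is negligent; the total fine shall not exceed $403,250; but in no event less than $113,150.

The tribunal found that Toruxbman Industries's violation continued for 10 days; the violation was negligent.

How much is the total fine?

Per-day component: 10 × $6,140 = $61,400
Base plus per-day: $96,600 + $61,400 = $158,000
Enhancement: 100% of $158,000 = $158,000
Enhanced fine: $158,000 + $158,000 = $316,000
Cap at $403,250: $316,000 is within the cap, no reduction.
Minimum $113,150: $316,000 meets the minimum, no increase.

$316,000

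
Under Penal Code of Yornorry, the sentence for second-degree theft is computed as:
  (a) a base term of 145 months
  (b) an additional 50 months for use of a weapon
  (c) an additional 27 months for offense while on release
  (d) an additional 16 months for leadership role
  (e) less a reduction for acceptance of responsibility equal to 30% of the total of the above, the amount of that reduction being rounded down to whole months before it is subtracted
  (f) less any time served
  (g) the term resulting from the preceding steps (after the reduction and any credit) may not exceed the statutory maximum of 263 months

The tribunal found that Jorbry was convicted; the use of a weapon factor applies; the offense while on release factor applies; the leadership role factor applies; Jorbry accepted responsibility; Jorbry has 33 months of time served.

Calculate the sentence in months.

Use of a weapon enhancement: +50 months
Offense while on release enhancement: +27 months
Leadership role enhancement: +16 months
Adjusted term: 145 months + 50 months + 27 months + 16 months = 238 months
Acceptance of responsibility reduction: 30% of 238 months = 71 months (rounded down)
After reduction: 238 − 71 = 167 months
Less time served: 167 months − 33 months = 134 months
Cap at 263 months: 134 months is within the cap, no reduction.

134 months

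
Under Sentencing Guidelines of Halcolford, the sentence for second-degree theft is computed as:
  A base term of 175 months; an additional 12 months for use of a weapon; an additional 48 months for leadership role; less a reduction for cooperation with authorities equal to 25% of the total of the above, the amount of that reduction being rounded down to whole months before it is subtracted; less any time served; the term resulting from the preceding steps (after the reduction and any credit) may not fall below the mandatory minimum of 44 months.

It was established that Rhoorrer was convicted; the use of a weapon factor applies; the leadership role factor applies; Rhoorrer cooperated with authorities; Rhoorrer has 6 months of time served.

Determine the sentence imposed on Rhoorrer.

Use of a weapon enhancement: +12 months
Leadership role enhancement: +48 months
Adjusted term: 175 months + 12 months + 48 months = 235 months
Cooperation with authorities reduction: 25% of 235 months = 58 months (rounded down)
After reduction: 235 − 58 = 177 months
Less time served: 177 months − 6 months = 171 months
Minimum 44 months: 171 months meets the minimum, no increase.

171 months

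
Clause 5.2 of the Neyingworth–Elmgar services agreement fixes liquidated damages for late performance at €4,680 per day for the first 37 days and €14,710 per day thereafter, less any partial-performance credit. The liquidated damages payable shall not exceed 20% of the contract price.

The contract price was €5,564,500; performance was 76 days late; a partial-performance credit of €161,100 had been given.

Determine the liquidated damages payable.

First 37 days: 37 × €4,680 = €173,160
Remaining days: (76 − 37) × €14,710 = €573,690
Accrued per-day damages: €173,160 + €573,690 = €746,850
Less partial-performance credit: €746,850 − €161,100 = €585,750
Cap: 20% of €5,564,500 = €1,112,900
Cap at €1,112,900: €585,750 is within the cap, no reduction.

€585,750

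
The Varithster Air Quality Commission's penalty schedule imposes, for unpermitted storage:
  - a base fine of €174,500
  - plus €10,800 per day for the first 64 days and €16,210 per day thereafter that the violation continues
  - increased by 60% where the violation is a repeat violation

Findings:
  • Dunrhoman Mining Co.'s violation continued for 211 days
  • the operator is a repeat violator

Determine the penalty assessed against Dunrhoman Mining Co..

First 64 days: 64 × €10,800 = €691,200
Remaining days: (211 − 64) × €16,210 = €2,382,870
Per-day component: €691,200 + €2,382,870 = €3,074,070
Base plus per-day: €174,500 + €3,074,070 = €3,248,570
Enhancement: 60% of €3,248,570 = €1,949,142
Enhanced fine: €3,248,570 + €1,949,142 = €5,197,712

€5,197,712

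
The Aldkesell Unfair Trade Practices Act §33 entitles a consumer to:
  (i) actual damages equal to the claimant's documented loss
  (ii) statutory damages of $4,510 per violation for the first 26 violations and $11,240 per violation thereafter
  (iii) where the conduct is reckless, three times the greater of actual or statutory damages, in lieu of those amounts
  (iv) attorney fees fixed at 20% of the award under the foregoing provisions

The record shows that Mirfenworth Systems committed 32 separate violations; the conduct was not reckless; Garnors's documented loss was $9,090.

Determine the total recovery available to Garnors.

First 26 violations: 26 × $4,510 = $117,260
Remaining violations: (32 − 26) × $11,240 = $67,440
Statutory damages: $117,260 + $67,440 = $184,700
Conduct not reckless: the in-lieu enhancement does not apply.
Actual plus statutory damages: $9,090 + $184,700 = $193,790
Attorney fees: 20% of $193,790 = $38,758
Total recovery: $193,790 + $38,758 = $232,548

$232,548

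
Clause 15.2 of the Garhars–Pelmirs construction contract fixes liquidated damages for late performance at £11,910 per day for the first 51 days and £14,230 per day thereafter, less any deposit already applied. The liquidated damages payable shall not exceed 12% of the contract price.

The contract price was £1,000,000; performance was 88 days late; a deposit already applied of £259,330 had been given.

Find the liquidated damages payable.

First 51 days: 51 × £11,910 = £607,410
Remaining days: (88 − 51) × £14,230 = £526,510
Accrued per-day damages: £607,410 + £526,510 = £1,133,920
Less deposit already applied: £1,133,920 − £259,330 = £874,590
Cap: 12% of £1,000,000 = £120,000
Cap at £120,000: £874,590 exceeds the cap → £120,000

Liquidated damages: £120,000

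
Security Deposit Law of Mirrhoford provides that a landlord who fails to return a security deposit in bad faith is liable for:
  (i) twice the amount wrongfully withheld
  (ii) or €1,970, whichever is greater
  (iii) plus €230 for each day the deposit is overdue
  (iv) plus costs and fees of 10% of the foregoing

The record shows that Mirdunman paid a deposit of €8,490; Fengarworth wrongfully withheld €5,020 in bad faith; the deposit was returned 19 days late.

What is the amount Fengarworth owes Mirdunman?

Doubled: 2 × €5,020 = €10,040
Minimum €1,970: €10,040 meets the minimum, no increase.
Late-return penalty: 19 × €230 = €4,370
Damages plus late penalty: €10,040 + €4,370 = €14,410
Costs and fees: 10% of €14,410 = €1,441
Total recovery: €14,410 + €1,441 = €15,851

Recovery: €15,851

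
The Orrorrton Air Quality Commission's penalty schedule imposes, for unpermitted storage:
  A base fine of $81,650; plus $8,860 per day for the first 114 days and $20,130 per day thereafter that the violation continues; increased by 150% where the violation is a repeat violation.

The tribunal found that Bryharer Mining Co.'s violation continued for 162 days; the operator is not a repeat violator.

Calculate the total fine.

$2,057,930

First 114 days: 114 × $8,860 = $1,010,040
Remaining days: (162 − 114) × $20,130 = $966,240
Per-day component: $1,010,040 + $966,240 = $1,976,280
Base plus per-day: $81,650 + $1,976,280 = $2,057,930
The operator is not a repeat violator: no 150% increase.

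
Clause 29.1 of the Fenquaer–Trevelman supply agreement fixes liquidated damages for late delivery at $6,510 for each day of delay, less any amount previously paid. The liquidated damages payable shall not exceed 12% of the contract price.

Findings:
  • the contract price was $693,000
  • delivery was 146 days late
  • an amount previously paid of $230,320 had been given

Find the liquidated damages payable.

Per-day damages: 146 × $6,510 = $950,460
Less amount previously paid: $950,460 − $230,320 = $720,140
Cap: 12% of $693,000 = $83,160
Cap at $83,160: $720,140 exceeds the cap → $83,160

$83,160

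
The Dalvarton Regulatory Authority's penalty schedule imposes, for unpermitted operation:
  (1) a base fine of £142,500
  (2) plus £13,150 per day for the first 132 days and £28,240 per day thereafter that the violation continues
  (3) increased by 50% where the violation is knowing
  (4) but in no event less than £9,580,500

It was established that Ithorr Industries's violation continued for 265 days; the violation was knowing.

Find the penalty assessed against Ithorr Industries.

£9,580,500

First 132 days: 132 × £13,150 = £1,735,800
Remaining days: (265 − 132) × £28,240 = £3,755,920
Per-day component: £1,735,800 + £3,755,920 = £5,491,720
Base plus per-day: £142,500 + £5,491,720 = £5,634,220
Enhancement: 50% of £5,634,220 = £2,817,110
Enhanced fine: £5,634,220 + £2,817,110 = £8,451,330
Minimum £9,580,500: £8,451,330 is below the minimum → £9,580,500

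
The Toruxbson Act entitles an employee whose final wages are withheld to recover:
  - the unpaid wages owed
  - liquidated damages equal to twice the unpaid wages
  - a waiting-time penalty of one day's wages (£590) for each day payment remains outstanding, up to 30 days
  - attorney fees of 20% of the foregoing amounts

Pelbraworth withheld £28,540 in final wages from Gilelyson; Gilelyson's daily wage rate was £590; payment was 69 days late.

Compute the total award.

£123,984

Doubled: 2 × £28,540 = £57,080
Penalty days: min(69, 30) = 30
Waiting-time penalty: 30 × £590 = £17,700
Subtotal: £28,540 + £57,080 + £17,700 = £103,320
Attorney fees: 20% of £103,320 = £20,664
Total award: £103,320 + £20,664 = £123,984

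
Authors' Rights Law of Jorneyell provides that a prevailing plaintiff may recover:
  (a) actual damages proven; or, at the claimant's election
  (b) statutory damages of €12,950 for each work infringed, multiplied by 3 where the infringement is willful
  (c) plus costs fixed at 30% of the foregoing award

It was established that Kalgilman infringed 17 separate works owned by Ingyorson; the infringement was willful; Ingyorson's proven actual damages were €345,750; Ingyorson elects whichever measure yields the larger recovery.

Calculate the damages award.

Statutory damages: 17 × €12,950 = €220,150
Trebled: 3 × €220,150 = €660,450
Greater of actual damages (€345,750) or enhanced statutory damages (€660,450): €660,450
Costs: 30% of €660,450 = €198,135
Award plus costs: €660,450 + €198,135 = €858,585

€858,585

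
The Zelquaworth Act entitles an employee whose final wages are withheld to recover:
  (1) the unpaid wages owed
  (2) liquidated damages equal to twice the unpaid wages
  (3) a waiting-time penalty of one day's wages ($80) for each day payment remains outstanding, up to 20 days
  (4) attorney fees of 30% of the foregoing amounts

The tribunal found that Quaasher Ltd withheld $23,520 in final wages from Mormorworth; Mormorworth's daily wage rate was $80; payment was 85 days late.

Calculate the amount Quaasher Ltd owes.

Doubled: 2 × $23,520 = $47,040
Penalty days: min(85, 20) = 20
Waiting-time penalty: 20 × $80 = $1,600
Subtotal: $23,520 + $47,040 + $1,600 = $72,160
Attorney fees: 30% of $72,160 = $21,648
Total award: $72,160 + $21,648 = $93,808

$93,808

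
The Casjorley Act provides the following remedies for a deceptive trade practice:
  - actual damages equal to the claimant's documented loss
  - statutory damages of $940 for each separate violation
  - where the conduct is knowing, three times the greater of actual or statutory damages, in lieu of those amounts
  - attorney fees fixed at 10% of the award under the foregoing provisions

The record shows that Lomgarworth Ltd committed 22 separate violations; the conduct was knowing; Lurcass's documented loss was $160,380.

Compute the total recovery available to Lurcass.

$529,254

Statutory damages: 22 × $940 = $20,680
Greater of actual damages ($160,380) or statutory damages ($20,680): $160,380
Trebled: 3 × $160,380 = $481,140
Attorney fees: 10% of $481,140 = $48,114
Total recovery: $481,140 + $48,114 = $529,254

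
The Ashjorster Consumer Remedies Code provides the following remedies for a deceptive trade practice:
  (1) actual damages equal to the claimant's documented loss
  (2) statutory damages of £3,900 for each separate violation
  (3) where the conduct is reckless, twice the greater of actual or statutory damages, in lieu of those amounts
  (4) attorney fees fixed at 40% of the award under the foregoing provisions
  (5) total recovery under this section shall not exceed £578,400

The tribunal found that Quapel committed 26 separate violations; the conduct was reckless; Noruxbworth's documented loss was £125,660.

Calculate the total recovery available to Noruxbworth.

£351,848

Statutory damages: 26 × £3,900 = £101,400
Greater of actual damages (£125,660) or statutory damages (£101,400): £125,660
Doubled: 2 × £125,660 = £251,320
Attorney fees: 40% of £251,320 = £100,528
Total before cap: £251,320 + £100,528 = £351,848
Cap at £578,400: £351,848 is within the cap, no reduction.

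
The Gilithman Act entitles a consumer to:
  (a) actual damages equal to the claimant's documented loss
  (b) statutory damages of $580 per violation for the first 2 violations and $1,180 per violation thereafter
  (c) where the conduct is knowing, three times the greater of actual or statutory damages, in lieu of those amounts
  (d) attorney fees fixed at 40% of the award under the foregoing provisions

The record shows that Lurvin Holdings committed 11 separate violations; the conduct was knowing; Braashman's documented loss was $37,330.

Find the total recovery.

First 2 violations: 2 × $580 = $1,160
Remaining violations: (11 − 2) × $1,180 = $10,620
Statutory damages: $1,160 + $10,620 = $11,780
Greater of actual damages ($37,330) or statutory damages ($11,780): $37,330
Trebled: 3 × $37,330 = $111,990
Attorney fees: 40% of $111,990 = $44,796
Total recovery: $111,990 + $44,796 = $156,786

$156,786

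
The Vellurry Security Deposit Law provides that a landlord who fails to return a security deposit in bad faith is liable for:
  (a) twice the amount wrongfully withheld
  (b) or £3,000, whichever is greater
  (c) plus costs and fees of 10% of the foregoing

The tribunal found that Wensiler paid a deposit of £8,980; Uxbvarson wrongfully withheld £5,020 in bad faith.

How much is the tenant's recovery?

£11,044

Doubled: 2 × £5,020 = £10,040
Minimum £3,000: £10,040 meets the minimum, no increase.
Costs and fees: 10% of £10,040 = £1,004
Total recovery: £10,040 + £1,004 = £11,044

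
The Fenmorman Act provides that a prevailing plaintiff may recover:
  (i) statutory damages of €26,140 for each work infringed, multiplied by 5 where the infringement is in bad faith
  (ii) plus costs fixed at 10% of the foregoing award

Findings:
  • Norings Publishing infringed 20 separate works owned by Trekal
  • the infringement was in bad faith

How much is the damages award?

Statutory damages: 20 × €26,140 = €522,800
Multiplied by 5: 5 × €522,800 = €2,614,000
Costs: 10% of €2,614,000 = €261,400
Award plus costs: €2,614,000 + €261,400 = €2,875,400

€2,875,400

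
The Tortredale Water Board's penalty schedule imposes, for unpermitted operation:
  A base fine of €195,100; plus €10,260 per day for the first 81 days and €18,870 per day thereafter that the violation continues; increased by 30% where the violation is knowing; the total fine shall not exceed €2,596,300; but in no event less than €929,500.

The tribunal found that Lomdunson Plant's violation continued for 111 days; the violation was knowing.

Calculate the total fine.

First 81 days: 81 × €10,260 = €831,060
Remaining days: (111 − 81) × €18,870 = €566,100
Per-day component: €831,060 + €566,100 = €1,397,160
Base plus per-day: €195,100 + €1,397,160 = €1,592,260
Enhancement: 30% of €1,592,260 = €477,678
Enhanced fine: €1,592,260 + €477,678 = €2,069,938
Cap at €2,596,300: €2,069,938 is within the cap, no reduction.
Minimum €929,500: €2,069,938 meets the minimum, no increase.

€2,069,938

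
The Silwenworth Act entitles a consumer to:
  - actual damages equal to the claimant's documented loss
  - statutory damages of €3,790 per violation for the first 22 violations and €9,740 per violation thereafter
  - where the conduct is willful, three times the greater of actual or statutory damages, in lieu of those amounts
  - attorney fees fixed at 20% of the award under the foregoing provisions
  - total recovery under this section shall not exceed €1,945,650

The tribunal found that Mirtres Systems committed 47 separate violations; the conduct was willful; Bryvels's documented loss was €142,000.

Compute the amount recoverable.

€1,176,768

First 22 violations: 22 × €3,790 = €83,380
Remaining violations: (47 − 22) × €9,740 = €243,500
Statutory damages: €83,380 + €243,500 = €326,880
Greater of actual damages (€142,000) or statutory damages (€326,880): €326,880
Trebled: 3 × €326,880 = €980,640
Attorney fees: 20% of €980,640 = €196,128
Total before cap: €980,640 + €196,128 = €1,176,768
Cap at €1,945,650: €1,176,768 is within the cap, no reduction.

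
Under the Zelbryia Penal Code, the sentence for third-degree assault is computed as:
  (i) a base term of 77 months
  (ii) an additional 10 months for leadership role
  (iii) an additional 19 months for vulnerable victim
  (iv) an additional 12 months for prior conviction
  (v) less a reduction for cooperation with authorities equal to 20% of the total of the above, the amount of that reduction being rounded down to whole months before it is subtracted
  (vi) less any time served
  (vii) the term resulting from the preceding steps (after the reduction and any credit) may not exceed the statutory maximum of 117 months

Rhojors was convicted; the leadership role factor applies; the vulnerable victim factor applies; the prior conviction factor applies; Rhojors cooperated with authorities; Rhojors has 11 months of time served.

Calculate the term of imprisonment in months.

84 months

Leadership role enhancement: +10 months
Vulnerable victim enhancement: +19 months
Prior conviction enhancement: +12 months
Adjusted term: 77 months + 10 months + 19 months + 12 months = 118 months
Cooperation with authorities reduction: 20% of 118 months = 23 months (rounded down)
After reduction: 118 − 23 = 95 months
Less time served: 95 months − 11 months = 84 months
Cap at 117 months: 84 months is within the cap, no reduction.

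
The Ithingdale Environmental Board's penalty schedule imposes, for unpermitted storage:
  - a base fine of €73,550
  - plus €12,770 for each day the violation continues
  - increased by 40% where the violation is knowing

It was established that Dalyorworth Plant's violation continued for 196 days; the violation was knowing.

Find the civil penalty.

Per-day component: 196 × €12,770 = €2,502,920
Base plus per-day: €73,550 + €2,502,920 = €2,576,470
Enhancement: 40% of €2,576,470 = €1,030,588
Enhanced fine: €2,576,470 + €1,030,588 = €3,607,058

€3,607,058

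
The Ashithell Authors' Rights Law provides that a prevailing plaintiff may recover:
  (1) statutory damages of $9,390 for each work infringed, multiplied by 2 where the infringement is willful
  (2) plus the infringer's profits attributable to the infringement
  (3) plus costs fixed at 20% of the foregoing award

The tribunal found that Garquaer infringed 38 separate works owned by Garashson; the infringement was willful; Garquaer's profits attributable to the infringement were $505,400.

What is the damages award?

$1,462,848

Statutory damages: 38 × $9,390 = $356,820
Doubled: 2 × $356,820 = $713,640
Combined award: $713,640 + $505,400 = $1,219,040
Costs: 20% of $1,219,040 = $243,808
Award plus costs: $1,219,040 + $243,808 = $1,462,848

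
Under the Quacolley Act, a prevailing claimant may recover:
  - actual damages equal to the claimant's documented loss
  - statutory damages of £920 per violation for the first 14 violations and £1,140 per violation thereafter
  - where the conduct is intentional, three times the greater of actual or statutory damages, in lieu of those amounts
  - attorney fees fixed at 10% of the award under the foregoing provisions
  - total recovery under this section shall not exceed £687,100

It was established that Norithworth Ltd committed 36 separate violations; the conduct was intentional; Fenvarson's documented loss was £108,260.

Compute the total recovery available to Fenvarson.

First 14 violations: 14 × £920 = £12,880
Remaining violations: (36 − 14) × £1,140 = £25,080
Statutory damages: £12,880 + £25,080 = £37,960
Greater of actual damages (£108,260) or statutory damages (£37,960): £108,260
Trebled: 3 × £108,260 = £324,780
Attorney fees: 10% of £324,780 = £32,478
Total before cap: £324,780 + £32,478 = £357,258
Cap at £687,100: £357,258 is within the cap, no reduction.

£357,258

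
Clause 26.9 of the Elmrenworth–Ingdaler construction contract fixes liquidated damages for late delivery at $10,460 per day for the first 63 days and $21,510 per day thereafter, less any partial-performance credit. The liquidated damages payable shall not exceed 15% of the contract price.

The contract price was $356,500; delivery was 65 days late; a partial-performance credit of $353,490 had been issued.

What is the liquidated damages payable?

$53,475

First 63 days: 63 × $10,460 = $658,980
Remaining days: (65 − 63) × $21,510 = $43,020
Accrued per-day damages: $658,980 + $43,020 = $702,000
Less partial-performance credit: $702,000 − $353,490 = $348,510
Cap: 15% of $356,500 = $53,475
Cap at $53,475: $348,510 exceeds the cap → $53,475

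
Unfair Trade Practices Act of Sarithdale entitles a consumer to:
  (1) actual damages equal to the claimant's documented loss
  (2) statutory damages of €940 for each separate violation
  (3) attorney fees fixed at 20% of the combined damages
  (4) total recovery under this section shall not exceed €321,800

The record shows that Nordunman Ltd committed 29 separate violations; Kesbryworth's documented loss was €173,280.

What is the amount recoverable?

€240,648

Statutory damages: 29 × €940 = €27,260
Combined damages: €173,280 + €27,260 = €200,540
Attorney fees: 20% of €200,540 = €40,108
Total before cap: €200,540 + €40,108 = €240,648
Cap at €321,800: €240,648 is within the cap, no reduction.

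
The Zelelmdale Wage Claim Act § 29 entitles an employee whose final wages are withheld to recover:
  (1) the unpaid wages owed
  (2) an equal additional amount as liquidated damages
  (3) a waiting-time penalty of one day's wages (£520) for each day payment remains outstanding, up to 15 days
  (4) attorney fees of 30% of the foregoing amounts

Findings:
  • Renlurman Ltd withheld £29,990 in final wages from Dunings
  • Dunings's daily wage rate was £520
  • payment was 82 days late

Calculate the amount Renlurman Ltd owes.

Liquidated damages (equal amount): £29,990
Penalty days: min(82, 15) = 15
Waiting-time penalty: 15 × £520 = £7,800
Subtotal: £29,990 + £29,990 + £7,800 = £67,780
Attorney fees: 30% of £67,780 = £20,334
Total award: £67,780 + £20,334 = £88,114

£88,114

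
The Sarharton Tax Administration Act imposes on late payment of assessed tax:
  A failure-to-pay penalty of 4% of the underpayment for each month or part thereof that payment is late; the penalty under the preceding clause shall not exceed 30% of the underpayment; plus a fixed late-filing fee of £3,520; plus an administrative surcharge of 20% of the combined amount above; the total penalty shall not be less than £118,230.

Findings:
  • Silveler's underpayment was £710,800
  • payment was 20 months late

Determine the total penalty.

Accrued rate: 4% × 20 = 80%, capped at 30% → 30%
Failure-to-pay penalty: 30% of £710,800 = £213,240
Penalty before surcharge: £213,240 + £3,520 = £216,760
Administrative surcharge: 20% of £216,760 = £43,352
Total penalty: £216,760 + £43,352 = £260,112
Minimum £118,230: £260,112 meets the minimum, no increase.

£260,112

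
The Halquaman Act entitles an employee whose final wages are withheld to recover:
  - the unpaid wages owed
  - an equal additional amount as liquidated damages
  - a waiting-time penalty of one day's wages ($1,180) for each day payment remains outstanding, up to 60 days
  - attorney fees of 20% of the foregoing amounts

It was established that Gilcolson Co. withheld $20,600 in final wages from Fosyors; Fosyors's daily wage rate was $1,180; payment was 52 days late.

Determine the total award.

Total award: $123,072

Liquidated damages (equal amount): $20,600
Penalty days: min(52, 60) = 52
Waiting-time penalty: 52 × $1,180 = $61,360
Subtotal: $20,600 + $20,600 + $61,360 = $102,560
Attorney fees: 20% of $102,560 = $20,512
Total award: $102,560 + $20,512 = $123,072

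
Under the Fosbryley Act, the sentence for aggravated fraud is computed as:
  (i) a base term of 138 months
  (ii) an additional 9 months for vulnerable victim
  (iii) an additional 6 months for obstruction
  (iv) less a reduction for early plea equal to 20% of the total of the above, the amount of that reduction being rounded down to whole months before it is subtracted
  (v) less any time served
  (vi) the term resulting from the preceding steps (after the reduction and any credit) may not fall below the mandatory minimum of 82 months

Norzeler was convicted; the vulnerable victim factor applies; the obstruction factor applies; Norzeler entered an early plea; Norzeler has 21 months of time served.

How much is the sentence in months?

Vulnerable victim enhancement: +9 months
Obstruction enhancement: +6 months
Adjusted term: 138 months + 9 months + 6 months = 153 months
Early plea reduction: 20% of 153 months = 30 months (rounded down)
After reduction: 153 − 30 = 123 months
Less time served: 123 months − 21 months = 102 months
Minimum 82 months: 102 months meets the minimum, no increase.

102 months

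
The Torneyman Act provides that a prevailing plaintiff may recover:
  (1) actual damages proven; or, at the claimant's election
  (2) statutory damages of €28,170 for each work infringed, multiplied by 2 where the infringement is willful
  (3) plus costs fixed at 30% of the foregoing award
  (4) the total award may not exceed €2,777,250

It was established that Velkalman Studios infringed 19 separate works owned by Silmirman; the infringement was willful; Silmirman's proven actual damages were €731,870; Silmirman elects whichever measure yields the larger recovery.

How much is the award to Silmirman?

Award: €1,391,598

Statutory damages: 19 × €28,170 = €535,230
Doubled: 2 × €535,230 = €1,070,460
Greater of actual damages (€731,870) or enhanced statutory damages (€1,070,460): €1,070,460
Costs: 30% of €1,070,460 = €321,138
Award plus costs: €1,070,460 + €321,138 = €1,391,598
Cap at €2,777,250: €1,391,598 is within the cap, no reduction.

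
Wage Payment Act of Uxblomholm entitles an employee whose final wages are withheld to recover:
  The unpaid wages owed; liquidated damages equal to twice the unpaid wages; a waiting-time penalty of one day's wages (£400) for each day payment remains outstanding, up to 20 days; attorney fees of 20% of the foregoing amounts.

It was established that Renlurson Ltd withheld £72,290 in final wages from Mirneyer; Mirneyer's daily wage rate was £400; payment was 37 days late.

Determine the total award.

£269,844

Doubled: 2 × £72,290 = £144,580
Penalty days: min(37, 20) = 20
Waiting-time penalty: 20 × £400 = £8,000
Subtotal: £72,290 + £144,580 + £8,000 = £224,870
Attorney fees: 20% of £224,870 = £44,974
Total award: £224,870 + £44,974 = £269,844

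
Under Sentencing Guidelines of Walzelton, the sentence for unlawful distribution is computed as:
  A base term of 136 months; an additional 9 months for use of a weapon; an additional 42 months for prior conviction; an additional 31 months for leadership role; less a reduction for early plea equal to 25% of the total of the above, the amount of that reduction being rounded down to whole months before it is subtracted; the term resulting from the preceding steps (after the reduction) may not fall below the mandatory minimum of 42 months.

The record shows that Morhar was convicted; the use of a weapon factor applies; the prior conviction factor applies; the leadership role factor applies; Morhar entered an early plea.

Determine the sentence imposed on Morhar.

Use of a weapon enhancement: +9 months
Prior conviction enhancement: +42 months
Leadership role enhancement: +31 months
Adjusted term: 136 months + 9 months + 42 months + 31 months = 218 months
Early plea reduction: 25% of 218 months = 54 months (rounded down)
After reduction: 218 − 54 = 164 months
Minimum 42 months: 164 months meets the minimum, no increase.

164 months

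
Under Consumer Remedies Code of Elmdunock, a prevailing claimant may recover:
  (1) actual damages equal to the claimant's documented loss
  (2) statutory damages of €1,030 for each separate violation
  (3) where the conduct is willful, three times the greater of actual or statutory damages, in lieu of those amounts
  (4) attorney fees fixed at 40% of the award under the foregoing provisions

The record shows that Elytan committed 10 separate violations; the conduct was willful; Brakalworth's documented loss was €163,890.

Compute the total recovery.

€688,338

Statutory damages: 10 × €1,030 = €10,300
Greater of actual damages (€163,890) or statutory damages (€10,300): €163,890
Trebled: 3 × €163,890 = €491,670
Attorney fees: 40% of €491,670 = €196,668
Total recovery: €491,670 + €196,668 = €688,338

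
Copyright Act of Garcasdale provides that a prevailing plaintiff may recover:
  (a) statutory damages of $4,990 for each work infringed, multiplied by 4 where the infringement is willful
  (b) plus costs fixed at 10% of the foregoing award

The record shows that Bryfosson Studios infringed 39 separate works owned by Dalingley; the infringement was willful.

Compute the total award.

$856,284

Statutory damages: 39 × $4,990 = $194,610
Multiplied by 4: 4 × $194,610 = $778,440
Costs: 10% of $778,440 = $77,844
Award plus costs: $778,440 + $77,844 = $856,284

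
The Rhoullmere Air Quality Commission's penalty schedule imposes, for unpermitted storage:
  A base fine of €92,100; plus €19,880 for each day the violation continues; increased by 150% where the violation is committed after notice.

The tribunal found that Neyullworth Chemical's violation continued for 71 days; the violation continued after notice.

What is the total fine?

Per-day component: 71 × €19,880 = €1,411,480
Base plus per-day: €92,100 + €1,411,480 = €1,503,580
Enhancement: 150% of €1,503,580 = €2,255,370
Enhanced fine: €1,503,580 + €2,255,370 = €3,758,950

€3,758,950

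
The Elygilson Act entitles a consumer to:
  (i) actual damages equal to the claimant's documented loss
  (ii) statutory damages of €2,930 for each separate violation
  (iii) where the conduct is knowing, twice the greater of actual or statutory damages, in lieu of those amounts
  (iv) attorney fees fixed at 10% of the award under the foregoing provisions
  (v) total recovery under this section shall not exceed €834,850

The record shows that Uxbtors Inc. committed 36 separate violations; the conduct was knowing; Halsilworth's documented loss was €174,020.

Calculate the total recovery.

€382,844

Statutory damages: 36 × €2,930 = €105,480
Greater of actual damages (€174,020) or statutory damages (€105,480): €174,020
Doubled: 2 × €174,020 = €348,040
Attorney fees: 10% of €348,040 = €34,804
Total before cap: €348,040 + €34,804 = €382,844
Cap at €834,850: €382,844 is within the cap, no reduction.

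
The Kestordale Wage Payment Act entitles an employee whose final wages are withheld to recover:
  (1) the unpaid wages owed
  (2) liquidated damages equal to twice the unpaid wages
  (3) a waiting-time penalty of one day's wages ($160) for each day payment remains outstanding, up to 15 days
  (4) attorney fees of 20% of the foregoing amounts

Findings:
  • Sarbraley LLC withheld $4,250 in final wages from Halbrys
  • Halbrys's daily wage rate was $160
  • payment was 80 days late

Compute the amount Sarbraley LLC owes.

Total award: $18,180

Doubled: 2 × $4,250 = $8,500
Penalty days: min(80, 15) = 15
Waiting-time penalty: 15 × $160 = $2,400
Subtotal: $4,250 + $8,500 + $2,400 = $15,150
Attorney fees: 20% of $15,150 = $3,030
Total award: $15,150 + $3,030 = $18,180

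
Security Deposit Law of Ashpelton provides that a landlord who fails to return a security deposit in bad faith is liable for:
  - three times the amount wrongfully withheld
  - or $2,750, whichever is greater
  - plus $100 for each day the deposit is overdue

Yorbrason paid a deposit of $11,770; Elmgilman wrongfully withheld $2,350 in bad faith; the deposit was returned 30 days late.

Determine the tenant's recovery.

Trebled: 3 × $2,350 = $7,050
Minimum $2,750: $7,050 meets the minimum, no increase.
Late-return penalty: 30 × $100 = $3,000
Damages plus late penalty: $7,050 + $3,000 = $10,050

Recovery: $10,050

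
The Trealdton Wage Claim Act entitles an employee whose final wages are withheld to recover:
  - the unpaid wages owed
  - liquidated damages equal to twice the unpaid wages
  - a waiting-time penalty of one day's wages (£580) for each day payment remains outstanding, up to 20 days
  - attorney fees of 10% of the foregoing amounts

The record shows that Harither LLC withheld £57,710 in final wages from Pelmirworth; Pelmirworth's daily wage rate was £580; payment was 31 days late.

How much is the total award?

Total award: £203,203

Doubled: 2 × £57,710 = £115,420
Penalty days: min(31, 20) = 20
Waiting-time penalty: 20 × £580 = £11,600
Subtotal: £57,710 + £115,420 + £11,600 = £184,730
Attorney fees: 10% of £184,730 = £18,473
Total award: £184,730 + £18,473 = £203,203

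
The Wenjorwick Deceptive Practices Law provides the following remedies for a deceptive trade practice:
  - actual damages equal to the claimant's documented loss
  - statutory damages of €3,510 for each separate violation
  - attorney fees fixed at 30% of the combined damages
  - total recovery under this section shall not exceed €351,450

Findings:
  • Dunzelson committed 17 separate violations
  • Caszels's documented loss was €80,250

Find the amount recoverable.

Statutory damages: 17 × €3,510 = €59,670
Combined damages: €80,250 + €59,670 = €139,920
Attorney fees: 30% of €139,920 = €41,976
Total before cap: €139,920 + €41,976 = €181,896
Cap at €351,450: €181,896 is within the cap, no reduction.

Total recovery: €181,896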